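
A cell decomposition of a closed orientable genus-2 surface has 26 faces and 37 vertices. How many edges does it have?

65

For a closed orientable surface of genus 2, χ = 2 − 2·2 = -2.
E = V + F − (-2) = 37 + 26 − (-2) = 65.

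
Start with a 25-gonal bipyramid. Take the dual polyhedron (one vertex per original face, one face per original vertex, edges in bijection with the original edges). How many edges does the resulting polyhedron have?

The base solid has V = 27, E = 75, F = 50.
The dual swaps V and F and preserves E: V′ = F = 50, E′ = E = 75, F′ = V = 27.

75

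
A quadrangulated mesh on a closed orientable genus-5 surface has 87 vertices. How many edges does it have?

190

χ = 2 − 2·5 = -8, and every face is a square so 4F = 2E.
V − E + F = -8 with E = 4F/2 gives 87 − (4/2 − 1)·F = -8, so F = 95 and E = 190.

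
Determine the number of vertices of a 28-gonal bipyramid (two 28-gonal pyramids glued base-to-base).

30

A bipyramid over an n-gon has 2n triangular faces and n + 2 vertices: V = 28 + 2 = 30, E = 3·28 = 84, F = 2·28 = 56.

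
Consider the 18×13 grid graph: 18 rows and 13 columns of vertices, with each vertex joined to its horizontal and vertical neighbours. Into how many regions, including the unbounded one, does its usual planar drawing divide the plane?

205

The grid has V = 18·13 = 234 vertices and E = 18·12 + 13·17 = 437 edges.
F = 2 − V + E = 2 − 234 + 437 = 205.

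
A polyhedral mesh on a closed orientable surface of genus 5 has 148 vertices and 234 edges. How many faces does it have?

For a closed orientable surface of genus 5, χ = 2 − 2·5 = -8.
F = -8 − V + E = -8 − 148 + 234 = 78.

78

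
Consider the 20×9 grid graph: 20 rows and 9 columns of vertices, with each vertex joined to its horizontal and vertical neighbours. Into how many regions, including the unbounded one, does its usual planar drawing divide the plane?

153

The grid has V = 20·9 = 180 vertices and E = 20·8 + 9·19 = 331 edges.
F = 2 − V + E = 2 − 180 + 331 = 153.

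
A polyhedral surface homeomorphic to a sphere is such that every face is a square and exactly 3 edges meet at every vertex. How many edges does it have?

12

Each face has 4 edges and each edge borders two faces, so 2E = 4F.
Each vertex has degree 3, so 3V = 2E and hence V = 4F/3.
Euler: V − E + F = 2 ⇒ (4F/3) − (4F/2) + F = 2.
Multiply by 6: (8 − 12 + 6)F = 12, i.e. 2F = 12.
So F = 6, E = 4·6/2 = 12, V = 4·6/3 = 8.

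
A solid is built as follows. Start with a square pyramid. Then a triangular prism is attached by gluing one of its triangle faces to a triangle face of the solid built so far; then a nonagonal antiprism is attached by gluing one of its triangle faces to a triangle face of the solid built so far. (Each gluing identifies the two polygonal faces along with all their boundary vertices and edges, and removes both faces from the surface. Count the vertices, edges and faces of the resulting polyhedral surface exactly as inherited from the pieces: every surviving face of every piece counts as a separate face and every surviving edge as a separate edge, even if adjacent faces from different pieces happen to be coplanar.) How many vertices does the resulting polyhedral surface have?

23

A square pyramid: V=5, E=8, F=5.
Attach a triangular prism (V=6, E=9, F=5) along a 3-gon: merge 3 vertices and 3 edges, delete both glued faces → V=8, E=14, F=8.
Attach a nonagonal antiprism (V=18, E=36, F=20) along a 3-gon: merge 3 vertices and 3 edges, delete both glued faces → V=23, E=47, F=26.
Check: V − E + F = 23 − 47 + 26 = 2.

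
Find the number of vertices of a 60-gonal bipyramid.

A bipyramid over an n-gon has 2n triangular faces and n + 2 vertices: V = 60 + 2 = 62, E = 3·60 = 180, F = 2·60 = 120.
Check: V − E + F = 62 − 180 + 120 = 2.

62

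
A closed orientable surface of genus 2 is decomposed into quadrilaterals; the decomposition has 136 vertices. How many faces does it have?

χ = 2 − 2·2 = -2, and every face is a square so 4F = 2E.
V − E + F = -2 with E = 4F/2 gives 136 − (4/2 − 1)·F = -2, so F = 138 and E = 276.

138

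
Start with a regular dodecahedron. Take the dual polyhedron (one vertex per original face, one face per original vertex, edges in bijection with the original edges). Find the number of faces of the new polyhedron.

The base solid has V = 20, E = 30, F = 12.
The dual swaps V and F and preserves E: V′ = F = 12, E′ = E = 30, F′ = V = 20.

20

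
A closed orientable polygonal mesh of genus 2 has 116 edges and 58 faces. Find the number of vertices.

For a closed orientable surface of genus 2, χ = 2 − 2·2 = -2.
V = -2 + E − F = -2 + 116 − 58 = 56.

56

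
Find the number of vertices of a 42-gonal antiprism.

84

An antiprism on an n-gon has two n-gon caps and 2n triangles: V = 2·42 = 84, E = 4·42 = 168, F = 2·42 + 2 = 86.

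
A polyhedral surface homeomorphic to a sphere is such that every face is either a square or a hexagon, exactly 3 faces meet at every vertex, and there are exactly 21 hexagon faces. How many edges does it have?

75

Let x be the number of squares; then F = 21 + x.
Edge–face incidences: 2E = 6·21 + 4·x = 126 + 4x.
Every vertex has degree 3, so 3V = 2E.
Euler: V − E + F = 2 ⇒ (2E)/3 − E + (21 + x) = 2.
Multiply by 6: 2·(2E) − 3·(2E) + 6·(21 + x) = 12, i.e. 126 + 6x − (126 + 4x) = 12.
Collecting terms: 2x = 12, so x = 6.
Then 2E = 126 + 4·6 = 150, so E = 75, V = 2E/3 = 50, F = 21 + 6 = 27.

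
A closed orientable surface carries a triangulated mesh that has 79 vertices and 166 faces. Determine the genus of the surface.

Every face is a triangle, so 2E = 3·166 = 498, giving E = 249.
χ = V − E + F = 79 − 249 + 166 = -4.
For a closed orientable surface χ = 2 − 2g, so g = (2 − (-4))/2 = 3.

3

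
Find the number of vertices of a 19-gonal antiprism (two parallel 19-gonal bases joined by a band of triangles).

38

An antiprism on an n-gon has two n-gon caps and 2n triangles: V = 2·19 = 38, E = 4·19 = 76, F = 2·19 + 2 = 40.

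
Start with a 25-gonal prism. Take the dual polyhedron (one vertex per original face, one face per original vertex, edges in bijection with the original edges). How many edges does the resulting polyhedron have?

The base solid has V = 50, E = 75, F = 27.
The dual swaps V and F and preserves E: V′ = F = 27, E′ = E = 75, F′ = V = 50.

75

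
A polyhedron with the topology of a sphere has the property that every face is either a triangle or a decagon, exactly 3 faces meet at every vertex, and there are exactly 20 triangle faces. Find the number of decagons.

Let x be the number of decagons; then F = 20 + x.
Edge–face incidences: 2E = 3·20 + 10·x = 60 + 10x.
Every vertex has degree 3, so 3V = 2E.
Euler: V − E + F = 2 ⇒ (2E)/3 − E + (20 + x) = 2.
Multiply by 6: 2·(2E) − 3·(2E) + 6·(20 + x) = 12, i.e. 120 + 6x − (60 + 10x) = 12.
Collecting terms: −4x + 60 = 12, so −4x = −48, so x = 12.
Then 2E = 60 + 10·12 = 180, so E = 90, V = 2E/3 = 60, F = 20 + 12 = 32.

12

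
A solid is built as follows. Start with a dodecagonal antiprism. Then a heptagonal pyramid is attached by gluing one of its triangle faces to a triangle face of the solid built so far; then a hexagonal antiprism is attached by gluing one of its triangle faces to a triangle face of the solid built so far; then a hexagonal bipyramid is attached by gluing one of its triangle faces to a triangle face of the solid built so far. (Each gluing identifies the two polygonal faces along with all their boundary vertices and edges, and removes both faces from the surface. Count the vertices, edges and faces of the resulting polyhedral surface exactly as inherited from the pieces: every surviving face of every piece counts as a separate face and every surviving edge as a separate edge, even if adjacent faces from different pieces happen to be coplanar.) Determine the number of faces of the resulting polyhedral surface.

A dodecagonal antiprism: V=24, E=48, F=26.
Attach a heptagonal pyramid (V=8, E=14, F=8) along a 3-gon: merge 3 vertices and 3 edges, delete both glued faces → V=29, E=59, F=32.
Attach a hexagonal antiprism (V=12, E=24, F=14) along a 3-gon: merge 3 vertices and 3 edges, delete both glued faces → V=38, E=80, F=44.
Attach a hexagonal bipyramid (V=8, E=18, F=12) along a 3-gon: merge 3 vertices and 3 edges, delete both glued faces → V=43, E=95, F=54.
Check: V − E + F = 43 − 95 + 54 = 2.

54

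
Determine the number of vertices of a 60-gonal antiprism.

An antiprism on an n-gon has two n-gon caps and 2n triangles: V = 2·60 = 120, E = 4·60 = 240, F = 2·60 + 2 = 122.
Check: V − E + F = 120 − 240 + 122 = 2.

120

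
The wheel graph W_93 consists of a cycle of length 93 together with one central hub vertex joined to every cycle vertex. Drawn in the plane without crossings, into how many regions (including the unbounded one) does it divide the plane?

94

W_93 has V = 93 + 1 = 94 vertices and E = 2·93 = 186 edges.
By Euler's formula F = 2 − V + E = 2 − 94 + 186 = 94.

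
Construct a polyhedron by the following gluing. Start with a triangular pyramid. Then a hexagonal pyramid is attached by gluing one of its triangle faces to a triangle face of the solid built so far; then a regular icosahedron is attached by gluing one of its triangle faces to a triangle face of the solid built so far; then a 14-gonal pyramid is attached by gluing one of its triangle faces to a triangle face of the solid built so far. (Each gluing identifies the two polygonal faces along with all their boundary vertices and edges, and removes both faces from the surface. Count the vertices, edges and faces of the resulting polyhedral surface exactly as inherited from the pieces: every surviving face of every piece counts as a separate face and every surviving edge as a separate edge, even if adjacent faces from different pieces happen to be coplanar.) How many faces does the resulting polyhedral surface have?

A triangular pyramid: V=4, E=6, F=4.
Attach a hexagonal pyramid (V=7, E=12, F=7) along a 3-gon: merge 3 vertices and 3 edges, delete both glued faces → V=8, E=15, F=9.
Attach a regular icosahedron (V=12, E=30, F=20) along a 3-gon: merge 3 vertices and 3 edges, delete both glued faces → V=17, E=42, F=27.
Attach a 14-gonal pyramid (V=15, E=28, F=15) along a 3-gon: merge 3 vertices and 3 edges, delete both glued faces → V=29, E=67, F=40.
Check: V − E + F = 29 − 67 + 40 = 2.

40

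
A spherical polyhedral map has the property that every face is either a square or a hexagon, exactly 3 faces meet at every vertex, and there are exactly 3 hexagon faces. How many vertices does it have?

Let x be the number of squares; then F = 3 + x.
Edge–face incidences: 2E = 6·3 + 4·x = 18 + 4x.
Every vertex has degree 3, so 3V = 2E.
Euler: V − E + F = 2 ⇒ (2E)/3 − E + (3 + x) = 2.
Multiply by 6: 2·(2E) − 3·(2E) + 6·(3 + x) = 12, i.e. 18 + 6x − (18 + 4x) = 12.
Collecting terms: 2x = 12, so x = 6.
Then 2E = 18 + 4·6 = 42, so E = 21, V = 2E/3 = 14, F = 3 + 6 = 9.

14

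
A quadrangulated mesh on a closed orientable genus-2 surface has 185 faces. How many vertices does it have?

183

χ = 2 − 2·2 = -2, and every face is a square so 4F = 2E.
E = 4·185/2 = 370. Then V = -2 + E − F = -2 + 370 − 185 = 183.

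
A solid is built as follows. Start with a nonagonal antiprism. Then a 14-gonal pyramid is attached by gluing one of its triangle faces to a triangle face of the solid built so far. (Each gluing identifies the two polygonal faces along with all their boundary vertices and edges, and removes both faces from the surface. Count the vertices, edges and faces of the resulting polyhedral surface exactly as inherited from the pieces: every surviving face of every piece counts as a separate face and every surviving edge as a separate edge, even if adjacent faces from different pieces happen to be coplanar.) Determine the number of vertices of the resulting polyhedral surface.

30

A nonagonal antiprism: V=18, E=36, F=20.
Attach a 14-gonal pyramid (V=15, E=28, F=15) along a 3-gon: merge 3 vertices and 3 edges, delete both glued faces → V=30, E=61, F=33.
Check: V − E + F = 30 − 61 + 33 = 2.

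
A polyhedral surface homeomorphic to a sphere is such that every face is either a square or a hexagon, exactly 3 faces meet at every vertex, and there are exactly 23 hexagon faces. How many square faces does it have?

Let x be the number of squares; then F = 23 + x.
Edge–face incidences: 2E = 6·23 + 4·x = 138 + 4x.
Every vertex has degree 3, so 3V = 2E.
Euler: V − E + F = 2 ⇒ (2E)/3 − E + (23 + x) = 2.
Multiply by 6: 2·(2E) − 3·(2E) + 6·(23 + x) = 12, i.e. 138 + 6x − (138 + 4x) = 12.
Collecting terms: 2x = 12, so x = 6.
Then 2E = 138 + 4·6 = 162, so E = 81, V = 2E/3 = 54, F = 23 + 6 = 29.

6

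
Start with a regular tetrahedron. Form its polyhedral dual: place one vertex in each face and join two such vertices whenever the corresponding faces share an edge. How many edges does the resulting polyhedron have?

6

The base solid has V = 4, E = 6, F = 4.
The dual swaps V and F and preserves E: V′ = F = 4, E′ = E = 6, F′ = V = 4.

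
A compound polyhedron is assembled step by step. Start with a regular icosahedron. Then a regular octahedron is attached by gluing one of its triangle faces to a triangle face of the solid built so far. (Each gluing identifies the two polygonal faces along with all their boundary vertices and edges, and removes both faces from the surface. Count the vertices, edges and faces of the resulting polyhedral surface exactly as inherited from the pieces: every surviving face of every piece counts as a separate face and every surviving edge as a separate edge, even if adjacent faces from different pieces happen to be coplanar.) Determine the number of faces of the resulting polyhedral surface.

26

A regular icosahedron: V=12, E=30, F=20.
Attach a regular octahedron (V=6, E=12, F=8) along a 3-gon: merge 3 vertices and 3 edges, delete both glued faces → V=15, E=39, F=26.
Check: V − E + F = 15 − 39 + 26 = 2.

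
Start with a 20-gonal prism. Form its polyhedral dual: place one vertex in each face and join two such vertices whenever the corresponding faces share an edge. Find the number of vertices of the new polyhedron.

The base solid has V = 40, E = 60, F = 22.
The dual swaps V and F and preserves E: V′ = F = 22, E′ = E = 60, F′ = V = 40.

22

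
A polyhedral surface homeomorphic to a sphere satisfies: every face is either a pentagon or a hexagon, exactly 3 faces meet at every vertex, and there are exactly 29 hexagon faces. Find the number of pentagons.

12

Let x be the number of pentagons; then F = 29 + x.
Edge–face incidences: 2E = 6·29 + 5·x = 174 + 5x.
Every vertex has degree 3, so 3V = 2E.
Euler: V − E + F = 2 ⇒ (2E)/3 − E + (29 + x) = 2.
Multiply by 6: 2·(2E) − 3·(2E) + 6·(29 + x) = 12, i.e. 174 + 6x − (174 + 5x) = 12.
Collecting terms: x = 12.
Then 2E = 174 + 5·12 = 234, so E = 117, V = 2E/3 = 78, F = 29 + 12 = 41.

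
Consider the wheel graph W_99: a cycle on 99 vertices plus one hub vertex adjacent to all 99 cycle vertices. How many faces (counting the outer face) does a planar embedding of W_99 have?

W_99 has V = 99 + 1 = 100 vertices and E = 2·99 = 198 edges.
By Euler's formula F = 2 − V + E = 2 − 100 + 198 = 100.

100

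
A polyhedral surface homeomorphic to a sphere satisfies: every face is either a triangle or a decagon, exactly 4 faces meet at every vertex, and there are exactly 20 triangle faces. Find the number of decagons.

2

Let x be the number of decagons; then F = 20 + x.
Edge–face incidences: 2E = 3·20 + 10·x = 60 + 10x.
Every vertex has degree 4, so 4V = 2E.
Euler: V − E + F = 2 ⇒ (2E)/4 − E + (20 + x) = 2.
Multiply by 8: 2·(2E) − 4·(2E) + 8·(20 + x) = 16, i.e. 160 + 8x − 2·(60 + 10x) = 16.
Collecting terms: −12x + 40 = 16, so −12x = −24, so x = 2.
Then 2E = 60 + 10·2 = 80, so E = 40, V = 2E/4 = 20, F = 20 + 2 = 22.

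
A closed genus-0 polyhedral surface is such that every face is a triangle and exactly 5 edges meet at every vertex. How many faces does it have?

Each face has 3 edges and each edge borders two faces, so 2E = 3F.
Each vertex has degree 5, so 5V = 2E and hence V = 3F/5.
Euler: V − E + F = 2 ⇒ (3F/5) − (3F/2) + F = 2.
Multiply by 10: (6 − 15 + 10)F = 20, i.e. 1F = 20.
So F = 20, E = 3·20/2 = 30, V = 3·20/5 = 12.

20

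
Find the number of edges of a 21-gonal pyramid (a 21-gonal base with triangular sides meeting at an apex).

A pyramid on an n-gon base has one n-gon and n triangles: V = 21 + 1 = 22, E = 2·21 = 42, F = 21 + 1 = 22.
Check: V − E + F = 22 − 42 + 22 = 2.

42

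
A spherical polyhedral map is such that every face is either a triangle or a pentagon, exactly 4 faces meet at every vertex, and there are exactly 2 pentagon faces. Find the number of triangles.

Let x be the number of triangles; then F = 2 + x.
Edge–face incidences: 2E = 5·2 + 3·x = 10 + 3x.
Every vertex has degree 4, so 4V = 2E.
Euler: V − E + F = 2 ⇒ (2E)/4 − E + (2 + x) = 2.
Multiply by 8: 2·(2E) − 4·(2E) + 8·(2 + x) = 16, i.e. 16 + 8x − 2·(10 + 3x) = 16.
Collecting terms: 2x − 4 = 16, so 2x = 20, so x = 10.
Then 2E = 10 + 3·10 = 40, so E = 20, V = 2E/4 = 10, F = 2 + 10 = 12.

10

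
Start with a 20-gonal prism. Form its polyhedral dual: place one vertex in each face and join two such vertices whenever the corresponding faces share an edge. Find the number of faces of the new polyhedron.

The base solid has V = 40, E = 60, F = 22.
The dual swaps V and F and preserves E: V′ = F = 22, E′ = E = 60, F′ = V = 40.

40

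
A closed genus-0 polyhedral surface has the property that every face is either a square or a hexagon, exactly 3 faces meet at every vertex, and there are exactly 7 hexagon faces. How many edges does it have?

Let x be the number of squares; then F = 7 + x.
Edge–face incidences: 2E = 6·7 + 4·x = 42 + 4x.
Every vertex has degree 3, so 3V = 2E.
Euler: V − E + F = 2 ⇒ (2E)/3 − E + (7 + x) = 2.
Multiply by 6: 2·(2E) − 3·(2E) + 6·(7 + x) = 12, i.e. 42 + 6x − (42 + 4x) = 12.
Collecting terms: 2x = 12, so x = 6.
Then 2E = 42 + 4·6 = 66, so E = 33, V = 2E/3 = 22, F = 7 + 6 = 13.

33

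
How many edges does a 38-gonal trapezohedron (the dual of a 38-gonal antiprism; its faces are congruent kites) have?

The n-trapezohedron (dual of the n-antiprism) has V = 2·38 + 2 = 78, E = 4·38 = 152, F = 2·38 = 76.

152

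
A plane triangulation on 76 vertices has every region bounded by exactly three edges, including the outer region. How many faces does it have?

In a plane triangulation 3F = 2E and V − E + F = 2, so F = 2V − 4 = 2·76 − 4 = 148.

148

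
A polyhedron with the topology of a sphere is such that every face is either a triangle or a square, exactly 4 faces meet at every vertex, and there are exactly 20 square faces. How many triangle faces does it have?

Let x be the number of triangles; then F = 20 + x.
Edge–face incidences: 2E = 4·20 + 3·x = 80 + 3x.
Every vertex has degree 4, so 4V = 2E.
Euler: V − E + F = 2 ⇒ (2E)/4 − E + (20 + x) = 2.
Multiply by 8: 2·(2E) − 4·(2E) + 8·(20 + x) = 16, i.e. 160 + 8x − 2·(80 + 3x) = 16.
Collecting terms: 2x = 16, so x = 8.
Then 2E = 80 + 3·8 = 104, so E = 52, V = 2E/4 = 26, F = 20 + 8 = 28.

8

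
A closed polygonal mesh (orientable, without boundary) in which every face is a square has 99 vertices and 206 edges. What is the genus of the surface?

Every face is a square and each edge borders two faces, so 4F = 2·206, giving F = 103.
χ = V − E + F = 99 − 206 + 103 = -4.
For a closed orientable surface χ = 2 − 2g, so g = (2 − (-4))/2 = 3.

3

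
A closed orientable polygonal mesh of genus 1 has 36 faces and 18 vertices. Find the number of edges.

54

For a closed orientable surface of genus 1, χ = 2 − 2·1 = 0.
E = V + F − (0) = 18 + 36 − (0) = 54.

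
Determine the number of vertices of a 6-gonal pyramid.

7

A pyramid on an n-gon base has one n-gon and n triangles: V = 6 + 1 = 7, E = 2·6 = 12, F = 6 + 1 = 7.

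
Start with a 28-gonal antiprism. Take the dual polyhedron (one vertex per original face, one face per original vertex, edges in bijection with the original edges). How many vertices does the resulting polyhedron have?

The base solid has V = 56, E = 112, F = 58.
The dual swaps V and F and preserves E: V′ = F = 58, E′ = E = 112, F′ = V = 56.

58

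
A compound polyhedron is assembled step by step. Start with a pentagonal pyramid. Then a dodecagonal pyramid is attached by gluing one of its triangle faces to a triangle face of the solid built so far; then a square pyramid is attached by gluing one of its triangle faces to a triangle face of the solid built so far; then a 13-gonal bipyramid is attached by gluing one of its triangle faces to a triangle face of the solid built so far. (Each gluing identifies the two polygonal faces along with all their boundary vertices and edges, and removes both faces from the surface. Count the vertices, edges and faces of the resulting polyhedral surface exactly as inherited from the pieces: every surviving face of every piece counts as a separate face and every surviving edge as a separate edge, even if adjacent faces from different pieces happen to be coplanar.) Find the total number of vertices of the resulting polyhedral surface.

30

A pentagonal pyramid: V=6, E=10, F=6.
Attach a dodecagonal pyramid (V=13, E=24, F=13) along a 3-gon: merge 3 vertices and 3 edges, delete both glued faces → V=16, E=31, F=17.
Attach a square pyramid (V=5, E=8, F=5) along a 3-gon: merge 3 vertices and 3 edges, delete both glued faces → V=18, E=36, F=20.
Attach a 13-gonal bipyramid (V=15, E=39, F=26) along a 3-gon: merge 3 vertices and 3 edges, delete both glued faces → V=30, E=72, F=44.
Check: V − E + F = 30 − 72 + 44 = 2.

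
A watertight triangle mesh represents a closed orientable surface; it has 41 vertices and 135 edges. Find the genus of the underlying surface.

Every face is a triangle and each edge borders two faces, so 3F = 2·135, giving F = 90.
χ = V − E + F = 41 − 135 + 90 = -4.
For a closed orientable surface χ = 2 − 2g, so g = (2 − (-4))/2 = 3.

3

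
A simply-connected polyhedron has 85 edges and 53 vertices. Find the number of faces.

Here V − E + F = 2.
F = 2 − V + E = 2 − 53 + 85 = 34.

34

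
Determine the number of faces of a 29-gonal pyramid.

30

A pyramid on an n-gon base has one n-gon and n triangles: V = 29 + 1 = 30, E = 2·29 = 58, F = 29 + 1 = 30.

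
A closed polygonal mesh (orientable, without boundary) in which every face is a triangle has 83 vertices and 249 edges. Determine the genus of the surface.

Every face is a triangle and each edge borders two faces, so 3F = 2·249, giving F = 166.
χ = V − E + F = 83 − 249 + 166 = 0.
For a closed orientable surface χ = 2 − 2g, so g = (2 − (0))/2 = 1.

1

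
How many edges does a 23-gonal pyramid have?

A pyramid on an n-gon base has one n-gon and n triangles: V = 23 + 1 = 24, E = 2·23 = 46, F = 23 + 1 = 24.

46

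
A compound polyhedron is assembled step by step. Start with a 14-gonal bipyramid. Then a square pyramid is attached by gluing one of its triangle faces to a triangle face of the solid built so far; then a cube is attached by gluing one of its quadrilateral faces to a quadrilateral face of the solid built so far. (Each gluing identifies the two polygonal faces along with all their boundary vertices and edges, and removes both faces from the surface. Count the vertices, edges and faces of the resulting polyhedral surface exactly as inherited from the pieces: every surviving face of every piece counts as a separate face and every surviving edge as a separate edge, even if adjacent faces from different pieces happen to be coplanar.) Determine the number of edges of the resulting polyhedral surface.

55

A 14-gonal bipyramid: V=16, E=42, F=28.
Attach a square pyramid (V=5, E=8, F=5) along a 3-gon: merge 3 vertices and 3 edges, delete both glued faces → V=18, E=47, F=31.
Attach a cube (V=8, E=12, F=6) along a 4-gon: merge 4 vertices and 4 edges, delete both glued faces → V=22, E=55, F=35.
Check: V − E + F = 22 − 55 + 35 = 2.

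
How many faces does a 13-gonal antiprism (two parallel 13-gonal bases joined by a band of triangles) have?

28

An antiprism on an n-gon has two n-gon caps and 2n triangles: V = 2·13 = 26, E = 4·13 = 52, F = 2·13 + 2 = 28.
Check: V − E + F = 26 − 52 + 28 = 2.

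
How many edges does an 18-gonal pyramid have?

A pyramid on an n-gon base has one n-gon and n triangles: V = 18 + 1 = 19, E = 2·18 = 36, F = 18 + 1 = 19.

36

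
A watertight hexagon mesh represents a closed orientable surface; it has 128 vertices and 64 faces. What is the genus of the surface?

1

Every face is a hexagon, so 2E = 6·64 = 384, giving E = 192.
χ = V − E + F = 128 − 192 + 64 = 0.
For a closed orientable surface χ = 2 − 2g, so g = (2 − (0))/2 = 1.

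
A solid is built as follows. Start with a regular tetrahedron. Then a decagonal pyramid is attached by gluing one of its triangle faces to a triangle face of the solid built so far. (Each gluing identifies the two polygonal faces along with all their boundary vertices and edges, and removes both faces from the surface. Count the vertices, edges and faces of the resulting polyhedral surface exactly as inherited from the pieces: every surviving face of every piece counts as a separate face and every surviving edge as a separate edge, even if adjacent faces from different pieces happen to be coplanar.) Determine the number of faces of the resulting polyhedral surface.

13

A regular tetrahedron: V=4, E=6, F=4.
Attach a decagonal pyramid (V=11, E=20, F=11) along a 3-gon: merge 3 vertices and 3 edges, delete both glued faces → V=12, E=23, F=13.
Check: V − E + F = 12 − 23 + 13 = 2.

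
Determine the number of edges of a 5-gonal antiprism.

20

An antiprism on an n-gon has two n-gon caps and 2n triangles: V = 2·5 = 10, E = 4·5 = 20, F = 2·5 + 2 = 12.
Check: V − E + F = 10 − 20 + 12 = 2.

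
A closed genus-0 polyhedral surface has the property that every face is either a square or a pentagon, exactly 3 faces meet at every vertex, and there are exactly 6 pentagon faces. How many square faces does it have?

3

Let x be the number of squares; then F = 6 + x.
Edge–face incidences: 2E = 5·6 + 4·x = 30 + 4x.
Every vertex has degree 3, so 3V = 2E.
Euler: V − E + F = 2 ⇒ (2E)/3 − E + (6 + x) = 2.
Multiply by 6: 2·(2E) − 3·(2E) + 6·(6 + x) = 12, i.e. 36 + 6x − (30 + 4x) = 12.
Collecting terms: 2x + 6 = 12, so 2x = 6, so x = 3.
Then 2E = 30 + 4·3 = 42, so E = 21, V = 2E/3 = 14, F = 6 + 3 = 9.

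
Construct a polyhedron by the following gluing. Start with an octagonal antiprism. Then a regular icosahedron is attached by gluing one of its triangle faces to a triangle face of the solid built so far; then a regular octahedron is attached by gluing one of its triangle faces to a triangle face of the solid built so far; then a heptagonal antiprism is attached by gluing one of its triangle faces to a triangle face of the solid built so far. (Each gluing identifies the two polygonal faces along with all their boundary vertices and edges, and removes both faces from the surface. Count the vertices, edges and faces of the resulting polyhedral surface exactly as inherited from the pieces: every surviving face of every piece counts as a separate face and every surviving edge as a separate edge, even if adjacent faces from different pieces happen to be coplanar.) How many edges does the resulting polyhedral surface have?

93

An octagonal antiprism: V=16, E=32, F=18.
Attach a regular icosahedron (V=12, E=30, F=20) along a 3-gon: merge 3 vertices and 3 edges, delete both glued faces → V=25, E=59, F=36.
Attach a regular octahedron (V=6, E=12, F=8) along a 3-gon: merge 3 vertices and 3 edges, delete both glued faces → V=28, E=68, F=42.
Attach a heptagonal antiprism (V=14, E=28, F=16) along a 3-gon: merge 3 vertices and 3 edges, delete both glued faces → V=39, E=93, F=56.
Check: V − E + F = 39 − 93 + 56 = 2.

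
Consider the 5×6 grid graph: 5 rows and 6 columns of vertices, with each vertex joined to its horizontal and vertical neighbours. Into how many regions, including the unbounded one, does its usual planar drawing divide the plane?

21

The grid has V = 5·6 = 30 vertices and E = 5·5 + 6·4 = 49 edges.
F = 2 − V + E = 2 − 30 + 49 = 21.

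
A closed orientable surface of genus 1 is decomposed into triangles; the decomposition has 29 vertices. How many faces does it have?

58

χ = 2 − 2·1 = 0, and every face is a triangle so 3F = 2E.
V − E + F = 0 with E = 3F/2 gives 29 − (3/2 − 1)·F = 0, so F = 58 and E = 87.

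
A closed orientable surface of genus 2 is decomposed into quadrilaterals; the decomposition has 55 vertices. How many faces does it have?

57

χ = 2 − 2·2 = -2, and every face is a square so 4F = 2E.
V − E + F = -2 with E = 4F/2 gives 55 − (4/2 − 1)·F = -2, so F = 57 and E = 114.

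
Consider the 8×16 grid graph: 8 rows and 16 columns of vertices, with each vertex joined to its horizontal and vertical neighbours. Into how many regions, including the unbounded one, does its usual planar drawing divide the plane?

106

The grid has V = 8·16 = 128 vertices and E = 8·15 + 16·7 = 232 edges.
F = 2 − V + E = 2 − 128 + 232 = 106.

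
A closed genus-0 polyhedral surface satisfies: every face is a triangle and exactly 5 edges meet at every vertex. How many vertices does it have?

12

Each face has 3 edges and each edge borders two faces, so 2E = 3F.
Each vertex has degree 5, so 5V = 2E and hence V = 3F/5.
Euler: V − E + F = 2 ⇒ (3F/5) − (3F/2) + F = 2.
Multiply by 10: (6 − 15 + 10)F = 20, i.e. 1F = 20.
So F = 20, E = 3·20/2 = 30, V = 3·20/5 = 12.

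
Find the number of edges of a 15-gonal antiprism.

60

An antiprism on an n-gon has two n-gon caps and 2n triangles: V = 2·15 = 30, E = 4·15 = 60, F = 2·15 + 2 = 32.
Check: V − E + F = 30 − 60 + 32 = 2.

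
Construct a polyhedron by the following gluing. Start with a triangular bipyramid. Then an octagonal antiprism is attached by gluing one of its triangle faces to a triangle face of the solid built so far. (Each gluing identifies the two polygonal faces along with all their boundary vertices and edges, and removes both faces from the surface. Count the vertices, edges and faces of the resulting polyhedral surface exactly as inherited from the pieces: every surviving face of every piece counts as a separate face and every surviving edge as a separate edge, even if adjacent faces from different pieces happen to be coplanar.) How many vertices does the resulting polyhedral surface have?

18

A triangular bipyramid: V=5, E=9, F=6.
Attach an octagonal antiprism (V=16, E=32, F=18) along a 3-gon: merge 3 vertices and 3 edges, delete both glued faces → V=18, E=38, F=22.
Check: V − E + F = 18 − 38 + 22 = 2.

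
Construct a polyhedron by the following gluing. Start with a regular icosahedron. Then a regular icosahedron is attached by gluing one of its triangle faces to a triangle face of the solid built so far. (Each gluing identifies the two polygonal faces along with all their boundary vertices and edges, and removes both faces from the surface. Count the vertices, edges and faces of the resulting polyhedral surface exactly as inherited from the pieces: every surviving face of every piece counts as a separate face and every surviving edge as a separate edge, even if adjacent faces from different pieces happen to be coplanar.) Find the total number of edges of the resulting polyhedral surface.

A regular icosahedron: V=12, E=30, F=20.
Attach a regular icosahedron (V=12, E=30, F=20) along a 3-gon: merge 3 vertices and 3 edges, delete both glued faces → V=21, E=57, F=38.
Check: V − E + F = 21 − 57 + 38 = 2.

57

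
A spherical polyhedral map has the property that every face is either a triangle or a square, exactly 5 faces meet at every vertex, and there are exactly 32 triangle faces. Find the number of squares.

Let x be the number of squares; then F = 32 + x.
Edge–face incidences: 2E = 3·32 + 4·x = 96 + 4x.
Every vertex has degree 5, so 5V = 2E.
Euler: V − E + F = 2 ⇒ (2E)/5 − E + (32 + x) = 2.
Multiply by 10: 2·(2E) − 5·(2E) + 10·(32 + x) = 20, i.e. 320 + 10x − 3·(96 + 4x) = 20.
Collecting terms: −2x + 32 = 20, so −2x = −12, so x = 6.
Then 2E = 96 + 4·6 = 120, so E = 60, V = 2E/5 = 24, F = 32 + 6 = 38.

6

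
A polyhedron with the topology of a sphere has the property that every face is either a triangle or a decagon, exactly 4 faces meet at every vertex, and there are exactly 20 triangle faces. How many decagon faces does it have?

2

Let x be the number of decagons; then F = 20 + x.
Edge–face incidences: 2E = 3·20 + 10·x = 60 + 10x.
Every vertex has degree 4, so 4V = 2E.
Euler: V − E + F = 2 ⇒ (2E)/4 − E + (20 + x) = 2.
Multiply by 8: 2·(2E) − 4·(2E) + 8·(20 + x) = 16, i.e. 160 + 8x − 2·(60 + 10x) = 16.
Collecting terms: −12x + 40 = 16, so −12x = −24, so x = 2.
Then 2E = 60 + 10·2 = 80, so E = 40, V = 2E/4 = 20, F = 20 + 2 = 22.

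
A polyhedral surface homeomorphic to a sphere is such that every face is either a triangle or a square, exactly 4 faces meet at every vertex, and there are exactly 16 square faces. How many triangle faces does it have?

Let x be the number of triangles; then F = 16 + x.
Edge–face incidences: 2E = 4·16 + 3·x = 64 + 3x.
Every vertex has degree 4, so 4V = 2E.
Euler: V − E + F = 2 ⇒ (2E)/4 − E + (16 + x) = 2.
Multiply by 8: 2·(2E) − 4·(2E) + 8·(16 + x) = 16, i.e. 128 + 8x − 2·(64 + 3x) = 16.
Collecting terms: 2x = 16, so x = 8.
Then 2E = 64 + 3·8 = 88, so E = 44, V = 2E/4 = 22, F = 16 + 8 = 24.

8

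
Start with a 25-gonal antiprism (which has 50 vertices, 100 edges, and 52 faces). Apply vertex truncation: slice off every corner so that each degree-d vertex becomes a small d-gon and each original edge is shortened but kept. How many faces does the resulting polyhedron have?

102

Truncation replaces each original edge-end by a new vertex, so V′ = 2E = 200.
Each original edge survives, and each old vertex of degree d contributes d new edges; summing degrees gives Σd = 2E, so E′ = E + 2E = 3E = 300.
Each original face survives and each original vertex becomes one new face: F′ = F + V = 102.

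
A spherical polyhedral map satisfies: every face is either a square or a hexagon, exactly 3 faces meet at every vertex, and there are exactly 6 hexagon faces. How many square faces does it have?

Let x be the number of squares; then F = 6 + x.
Edge–face incidences: 2E = 6·6 + 4·x = 36 + 4x.
Every vertex has degree 3, so 3V = 2E.
Euler: V − E + F = 2 ⇒ (2E)/3 − E + (6 + x) = 2.
Multiply by 6: 2·(2E) − 3·(2E) + 6·(6 + x) = 12, i.e. 36 + 6x − (36 + 4x) = 12.
Collecting terms: 2x = 12, so x = 6.
Then 2E = 36 + 4·6 = 60, so E = 30, V = 2E/3 = 20, F = 6 + 6 = 12.

6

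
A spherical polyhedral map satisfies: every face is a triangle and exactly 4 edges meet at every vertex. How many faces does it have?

8

Each face has 3 edges and each edge borders two faces, so 2E = 3F.
Each vertex has degree 4, so 4V = 2E and hence V = 3F/4.
Euler: V − E + F = 2 ⇒ (3F/4) − (3F/2) + F = 2.
Multiply by 8: (6 − 12 + 8)F = 16, i.e. 2F = 16.
So F = 8, E = 3·8/2 = 12, V = 3·8/4 = 6.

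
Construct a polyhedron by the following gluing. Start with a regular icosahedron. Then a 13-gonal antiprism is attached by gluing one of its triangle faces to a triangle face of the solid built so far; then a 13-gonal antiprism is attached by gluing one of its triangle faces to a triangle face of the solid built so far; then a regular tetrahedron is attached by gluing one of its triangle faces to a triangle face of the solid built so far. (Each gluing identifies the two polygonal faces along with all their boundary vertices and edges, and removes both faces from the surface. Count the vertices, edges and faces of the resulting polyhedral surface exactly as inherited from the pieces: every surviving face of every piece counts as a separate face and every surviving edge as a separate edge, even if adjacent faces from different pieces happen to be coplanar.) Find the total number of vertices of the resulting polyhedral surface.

59

A regular icosahedron: V=12, E=30, F=20.
Attach a 13-gonal antiprism (V=26, E=52, F=28) along a 3-gon: merge 3 vertices and 3 edges, delete both glued faces → V=35, E=79, F=46.
Attach a 13-gonal antiprism (V=26, E=52, F=28) along a 3-gon: merge 3 vertices and 3 edges, delete both glued faces → V=58, E=128, F=72.
Attach a regular tetrahedron (V=4, E=6, F=4) along a 3-gon: merge 3 vertices and 3 edges, delete both glued faces → V=59, E=131, F=74.
Check: V − E + F = 59 − 131 + 74 = 2.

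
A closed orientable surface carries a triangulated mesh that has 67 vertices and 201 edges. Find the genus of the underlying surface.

Every face is a triangle and each edge borders two faces, so 3F = 2·201, giving F = 134.
χ = V − E + F = 67 − 201 + 134 = 0.
For a closed orientable surface χ = 2 − 2g, so g = (2 − (0))/2 = 1.

1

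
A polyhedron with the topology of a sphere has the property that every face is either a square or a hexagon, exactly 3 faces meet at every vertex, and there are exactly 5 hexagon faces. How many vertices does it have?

18

Let x be the number of squares; then F = 5 + x.
Edge–face incidences: 2E = 6·5 + 4·x = 30 + 4x.
Every vertex has degree 3, so 3V = 2E.
Euler: V − E + F = 2 ⇒ (2E)/3 − E + (5 + x) = 2.
Multiply by 6: 2·(2E) − 3·(2E) + 6·(5 + x) = 12, i.e. 30 + 6x − (30 + 4x) = 12.
Collecting terms: 2x = 12, so x = 6.
Then 2E = 30 + 4·6 = 54, so E = 27, V = 2E/3 = 18, F = 5 + 6 = 11.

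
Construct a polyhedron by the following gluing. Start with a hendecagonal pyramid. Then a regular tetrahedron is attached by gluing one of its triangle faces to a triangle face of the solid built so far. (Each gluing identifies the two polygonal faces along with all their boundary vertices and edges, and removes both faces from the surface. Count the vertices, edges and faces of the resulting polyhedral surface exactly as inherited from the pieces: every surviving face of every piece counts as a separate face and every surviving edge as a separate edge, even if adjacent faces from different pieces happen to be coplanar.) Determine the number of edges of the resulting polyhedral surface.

25

A hendecagonal pyramid: V=12, E=22, F=12.
Attach a regular tetrahedron (V=4, E=6, F=4) along a 3-gon: merge 3 vertices and 3 edges, delete both glued faces → V=13, E=25, F=14.
Check: V − E + F = 13 − 25 + 14 = 2.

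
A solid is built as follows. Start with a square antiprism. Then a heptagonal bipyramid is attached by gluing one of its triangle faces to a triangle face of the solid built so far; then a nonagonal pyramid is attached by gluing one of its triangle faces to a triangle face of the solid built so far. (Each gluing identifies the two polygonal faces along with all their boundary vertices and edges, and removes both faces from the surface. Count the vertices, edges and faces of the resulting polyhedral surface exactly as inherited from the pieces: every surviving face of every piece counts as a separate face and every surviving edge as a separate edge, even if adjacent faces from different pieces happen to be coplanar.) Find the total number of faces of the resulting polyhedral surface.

30

A square antiprism: V=8, E=16, F=10.
Attach a heptagonal bipyramid (V=9, E=21, F=14) along a 3-gon: merge 3 vertices and 3 edges, delete both glued faces → V=14, E=34, F=22.
Attach a nonagonal pyramid (V=10, E=18, F=10) along a 3-gon: merge 3 vertices and 3 edges, delete both glued faces → V=21, E=49, F=30.
Check: V − E + F = 21 − 49 + 30 = 2.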